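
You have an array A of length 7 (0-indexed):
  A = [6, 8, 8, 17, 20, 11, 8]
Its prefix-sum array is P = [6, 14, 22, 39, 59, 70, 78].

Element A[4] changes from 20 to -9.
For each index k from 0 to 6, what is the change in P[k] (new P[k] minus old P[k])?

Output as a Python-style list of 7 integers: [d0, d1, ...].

Element change: A[4] 20 -> -9, delta = -29
For k < 4: P[k] unchanged, delta_P[k] = 0
For k >= 4: P[k] shifts by exactly -29
Delta array: [0, 0, 0, 0, -29, -29, -29]

Answer: [0, 0, 0, 0, -29, -29, -29]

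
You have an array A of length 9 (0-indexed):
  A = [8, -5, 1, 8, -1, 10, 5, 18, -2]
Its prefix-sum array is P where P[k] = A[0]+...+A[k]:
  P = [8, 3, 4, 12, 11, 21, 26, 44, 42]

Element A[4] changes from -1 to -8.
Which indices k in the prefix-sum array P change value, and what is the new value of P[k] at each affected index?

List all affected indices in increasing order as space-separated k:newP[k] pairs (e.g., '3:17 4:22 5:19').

P[k] = A[0] + ... + A[k]
P[k] includes A[4] iff k >= 4
Affected indices: 4, 5, ..., 8; delta = -7
  P[4]: 11 + -7 = 4
  P[5]: 21 + -7 = 14
  P[6]: 26 + -7 = 19
  P[7]: 44 + -7 = 37
  P[8]: 42 + -7 = 35

Answer: 4:4 5:14 6:19 7:37 8:35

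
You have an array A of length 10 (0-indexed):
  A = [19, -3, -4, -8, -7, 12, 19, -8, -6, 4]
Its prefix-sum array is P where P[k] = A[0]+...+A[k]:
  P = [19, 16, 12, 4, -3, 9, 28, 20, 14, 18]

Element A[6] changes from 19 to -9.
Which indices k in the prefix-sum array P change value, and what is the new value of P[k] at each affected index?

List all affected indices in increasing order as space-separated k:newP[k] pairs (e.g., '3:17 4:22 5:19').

P[k] = A[0] + ... + A[k]
P[k] includes A[6] iff k >= 6
Affected indices: 6, 7, ..., 9; delta = -28
  P[6]: 28 + -28 = 0
  P[7]: 20 + -28 = -8
  P[8]: 14 + -28 = -14
  P[9]: 18 + -28 = -10

Answer: 6:0 7:-8 8:-14 9:-10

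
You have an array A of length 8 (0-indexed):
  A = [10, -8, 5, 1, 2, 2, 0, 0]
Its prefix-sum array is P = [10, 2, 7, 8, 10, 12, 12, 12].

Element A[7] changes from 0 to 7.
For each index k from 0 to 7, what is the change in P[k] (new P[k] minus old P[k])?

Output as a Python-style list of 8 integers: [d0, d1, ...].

Answer: [0, 0, 0, 0, 0, 0, 0, 7]

Derivation:
Element change: A[7] 0 -> 7, delta = 7
For k < 7: P[k] unchanged, delta_P[k] = 0
For k >= 7: P[k] shifts by exactly 7
Delta array: [0, 0, 0, 0, 0, 0, 0, 7]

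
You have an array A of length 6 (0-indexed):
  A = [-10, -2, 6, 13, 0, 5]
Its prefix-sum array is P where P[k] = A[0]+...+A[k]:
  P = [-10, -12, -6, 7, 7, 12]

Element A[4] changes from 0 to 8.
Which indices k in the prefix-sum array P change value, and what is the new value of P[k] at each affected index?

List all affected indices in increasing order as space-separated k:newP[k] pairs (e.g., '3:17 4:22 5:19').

Answer: 4:15 5:20

Derivation:
P[k] = A[0] + ... + A[k]
P[k] includes A[4] iff k >= 4
Affected indices: 4, 5, ..., 5; delta = 8
  P[4]: 7 + 8 = 15
  P[5]: 12 + 8 = 20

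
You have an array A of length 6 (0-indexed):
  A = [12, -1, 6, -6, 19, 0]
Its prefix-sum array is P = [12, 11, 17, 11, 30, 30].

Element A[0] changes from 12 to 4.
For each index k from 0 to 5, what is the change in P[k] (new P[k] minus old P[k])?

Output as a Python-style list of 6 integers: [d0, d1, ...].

Answer: [-8, -8, -8, -8, -8, -8]

Derivation:
Element change: A[0] 12 -> 4, delta = -8
For k < 0: P[k] unchanged, delta_P[k] = 0
For k >= 0: P[k] shifts by exactly -8
Delta array: [-8, -8, -8, -8, -8, -8]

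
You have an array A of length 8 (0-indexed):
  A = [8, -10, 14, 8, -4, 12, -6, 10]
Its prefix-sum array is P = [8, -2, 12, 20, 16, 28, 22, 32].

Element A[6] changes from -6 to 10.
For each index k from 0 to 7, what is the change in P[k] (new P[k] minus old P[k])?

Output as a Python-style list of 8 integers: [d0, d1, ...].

Element change: A[6] -6 -> 10, delta = 16
For k < 6: P[k] unchanged, delta_P[k] = 0
For k >= 6: P[k] shifts by exactly 16
Delta array: [0, 0, 0, 0, 0, 0, 16, 16]

Answer: [0, 0, 0, 0, 0, 0, 16, 16]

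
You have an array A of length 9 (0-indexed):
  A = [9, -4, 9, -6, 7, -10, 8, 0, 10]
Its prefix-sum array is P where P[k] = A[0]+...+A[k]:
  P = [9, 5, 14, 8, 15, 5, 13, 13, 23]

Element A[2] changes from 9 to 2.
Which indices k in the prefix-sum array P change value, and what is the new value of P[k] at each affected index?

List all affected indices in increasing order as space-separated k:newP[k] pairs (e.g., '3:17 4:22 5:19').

Answer: 2:7 3:1 4:8 5:-2 6:6 7:6 8:16

Derivation:
P[k] = A[0] + ... + A[k]
P[k] includes A[2] iff k >= 2
Affected indices: 2, 3, ..., 8; delta = -7
  P[2]: 14 + -7 = 7
  P[3]: 8 + -7 = 1
  P[4]: 15 + -7 = 8
  P[5]: 5 + -7 = -2
  P[6]: 13 + -7 = 6
  P[7]: 13 + -7 = 6
  P[8]: 23 + -7 = 16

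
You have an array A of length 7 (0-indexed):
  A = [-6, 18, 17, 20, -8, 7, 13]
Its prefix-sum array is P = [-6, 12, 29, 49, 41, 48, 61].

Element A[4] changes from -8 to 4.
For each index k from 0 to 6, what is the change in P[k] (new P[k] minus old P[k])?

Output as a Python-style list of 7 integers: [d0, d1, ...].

Answer: [0, 0, 0, 0, 12, 12, 12]

Derivation:
Element change: A[4] -8 -> 4, delta = 12
For k < 4: P[k] unchanged, delta_P[k] = 0
For k >= 4: P[k] shifts by exactly 12
Delta array: [0, 0, 0, 0, 12, 12, 12]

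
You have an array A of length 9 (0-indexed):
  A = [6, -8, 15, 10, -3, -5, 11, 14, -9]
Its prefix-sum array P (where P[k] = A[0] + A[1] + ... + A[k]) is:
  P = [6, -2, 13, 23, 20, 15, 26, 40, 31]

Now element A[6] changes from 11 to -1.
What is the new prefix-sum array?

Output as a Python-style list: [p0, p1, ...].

Change: A[6] 11 -> -1, delta = -12
P[k] for k < 6: unchanged (A[6] not included)
P[k] for k >= 6: shift by delta = -12
  P[0] = 6 + 0 = 6
  P[1] = -2 + 0 = -2
  P[2] = 13 + 0 = 13
  P[3] = 23 + 0 = 23
  P[4] = 20 + 0 = 20
  P[5] = 15 + 0 = 15
  P[6] = 26 + -12 = 14
  P[7] = 40 + -12 = 28
  P[8] = 31 + -12 = 19

Answer: [6, -2, 13, 23, 20, 15, 14, 28, 19]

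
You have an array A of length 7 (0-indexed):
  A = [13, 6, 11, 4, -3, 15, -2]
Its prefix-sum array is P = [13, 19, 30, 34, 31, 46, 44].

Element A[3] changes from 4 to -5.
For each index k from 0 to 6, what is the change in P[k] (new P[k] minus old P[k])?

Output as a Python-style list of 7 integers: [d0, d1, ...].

Element change: A[3] 4 -> -5, delta = -9
For k < 3: P[k] unchanged, delta_P[k] = 0
For k >= 3: P[k] shifts by exactly -9
Delta array: [0, 0, 0, -9, -9, -9, -9]

Answer: [0, 0, 0, -9, -9, -9, -9]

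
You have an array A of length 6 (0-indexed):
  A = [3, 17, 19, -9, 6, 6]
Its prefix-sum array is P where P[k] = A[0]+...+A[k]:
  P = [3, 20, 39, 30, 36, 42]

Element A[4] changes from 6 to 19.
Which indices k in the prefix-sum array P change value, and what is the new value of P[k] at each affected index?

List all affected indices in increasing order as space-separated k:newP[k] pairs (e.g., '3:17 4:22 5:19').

Answer: 4:49 5:55

Derivation:
P[k] = A[0] + ... + A[k]
P[k] includes A[4] iff k >= 4
Affected indices: 4, 5, ..., 5; delta = 13
  P[4]: 36 + 13 = 49
  P[5]: 42 + 13 = 55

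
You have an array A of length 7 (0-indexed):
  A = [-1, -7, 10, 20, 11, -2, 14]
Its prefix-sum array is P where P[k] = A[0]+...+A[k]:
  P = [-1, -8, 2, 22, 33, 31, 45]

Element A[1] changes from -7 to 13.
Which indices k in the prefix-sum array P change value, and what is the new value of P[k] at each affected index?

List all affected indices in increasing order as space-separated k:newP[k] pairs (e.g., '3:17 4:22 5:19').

Answer: 1:12 2:22 3:42 4:53 5:51 6:65

Derivation:
P[k] = A[0] + ... + A[k]
P[k] includes A[1] iff k >= 1
Affected indices: 1, 2, ..., 6; delta = 20
  P[1]: -8 + 20 = 12
  P[2]: 2 + 20 = 22
  P[3]: 22 + 20 = 42
  P[4]: 33 + 20 = 53
  P[5]: 31 + 20 = 51
  P[6]: 45 + 20 = 65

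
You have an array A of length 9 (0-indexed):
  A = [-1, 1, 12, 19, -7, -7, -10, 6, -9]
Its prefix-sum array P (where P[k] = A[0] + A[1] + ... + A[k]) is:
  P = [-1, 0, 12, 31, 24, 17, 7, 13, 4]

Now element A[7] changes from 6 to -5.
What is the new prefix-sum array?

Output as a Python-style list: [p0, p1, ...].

Answer: [-1, 0, 12, 31, 24, 17, 7, 2, -7]

Derivation:
Change: A[7] 6 -> -5, delta = -11
P[k] for k < 7: unchanged (A[7] not included)
P[k] for k >= 7: shift by delta = -11
  P[0] = -1 + 0 = -1
  P[1] = 0 + 0 = 0
  P[2] = 12 + 0 = 12
  P[3] = 31 + 0 = 31
  P[4] = 24 + 0 = 24
  P[5] = 17 + 0 = 17
  P[6] = 7 + 0 = 7
  P[7] = 13 + -11 = 2
  P[8] = 4 + -11 = -7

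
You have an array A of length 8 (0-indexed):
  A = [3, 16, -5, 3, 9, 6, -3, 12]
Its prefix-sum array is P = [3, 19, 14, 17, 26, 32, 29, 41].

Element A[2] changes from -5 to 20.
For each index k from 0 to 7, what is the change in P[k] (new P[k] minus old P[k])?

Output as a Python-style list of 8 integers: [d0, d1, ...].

Element change: A[2] -5 -> 20, delta = 25
For k < 2: P[k] unchanged, delta_P[k] = 0
For k >= 2: P[k] shifts by exactly 25
Delta array: [0, 0, 25, 25, 25, 25, 25, 25]

Answer: [0, 0, 25, 25, 25, 25, 25, 25]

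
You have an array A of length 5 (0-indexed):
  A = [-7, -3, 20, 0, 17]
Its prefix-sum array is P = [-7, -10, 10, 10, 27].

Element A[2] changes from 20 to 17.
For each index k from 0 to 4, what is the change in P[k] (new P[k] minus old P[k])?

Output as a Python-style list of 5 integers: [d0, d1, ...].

Answer: [0, 0, -3, -3, -3]

Derivation:
Element change: A[2] 20 -> 17, delta = -3
For k < 2: P[k] unchanged, delta_P[k] = 0
For k >= 2: P[k] shifts by exactly -3
Delta array: [0, 0, -3, -3, -3]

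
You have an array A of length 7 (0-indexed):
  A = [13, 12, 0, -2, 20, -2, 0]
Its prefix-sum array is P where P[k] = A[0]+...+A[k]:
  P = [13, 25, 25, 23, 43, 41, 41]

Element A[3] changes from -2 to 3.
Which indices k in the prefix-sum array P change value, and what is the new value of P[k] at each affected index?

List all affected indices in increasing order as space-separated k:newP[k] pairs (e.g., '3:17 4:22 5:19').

Answer: 3:28 4:48 5:46 6:46

Derivation:
P[k] = A[0] + ... + A[k]
P[k] includes A[3] iff k >= 3
Affected indices: 3, 4, ..., 6; delta = 5
  P[3]: 23 + 5 = 28
  P[4]: 43 + 5 = 48
  P[5]: 41 + 5 = 46
  P[6]: 41 + 5 = 46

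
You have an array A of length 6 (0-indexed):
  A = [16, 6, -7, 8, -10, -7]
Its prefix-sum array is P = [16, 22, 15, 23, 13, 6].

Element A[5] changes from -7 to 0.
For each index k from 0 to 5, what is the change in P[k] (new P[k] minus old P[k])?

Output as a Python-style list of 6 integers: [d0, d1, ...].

Answer: [0, 0, 0, 0, 0, 7]

Derivation:
Element change: A[5] -7 -> 0, delta = 7
For k < 5: P[k] unchanged, delta_P[k] = 0
For k >= 5: P[k] shifts by exactly 7
Delta array: [0, 0, 0, 0, 0, 7]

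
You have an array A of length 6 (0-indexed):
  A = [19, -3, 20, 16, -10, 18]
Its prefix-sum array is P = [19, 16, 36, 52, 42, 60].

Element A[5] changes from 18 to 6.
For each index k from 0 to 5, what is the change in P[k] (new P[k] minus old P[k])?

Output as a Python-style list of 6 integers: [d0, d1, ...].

Answer: [0, 0, 0, 0, 0, -12]

Derivation:
Element change: A[5] 18 -> 6, delta = -12
For k < 5: P[k] unchanged, delta_P[k] = 0
For k >= 5: P[k] shifts by exactly -12
Delta array: [0, 0, 0, 0, 0, -12]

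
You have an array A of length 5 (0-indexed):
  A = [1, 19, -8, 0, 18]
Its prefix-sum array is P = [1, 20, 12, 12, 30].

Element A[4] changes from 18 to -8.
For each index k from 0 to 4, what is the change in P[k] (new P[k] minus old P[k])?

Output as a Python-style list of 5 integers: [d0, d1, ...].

Answer: [0, 0, 0, 0, -26]

Derivation:
Element change: A[4] 18 -> -8, delta = -26
For k < 4: P[k] unchanged, delta_P[k] = 0
For k >= 4: P[k] shifts by exactly -26
Delta array: [0, 0, 0, 0, -26]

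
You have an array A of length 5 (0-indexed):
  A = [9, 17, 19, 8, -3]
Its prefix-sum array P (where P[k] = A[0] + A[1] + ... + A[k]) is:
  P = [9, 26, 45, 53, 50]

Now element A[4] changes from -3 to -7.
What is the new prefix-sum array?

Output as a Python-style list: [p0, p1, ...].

Answer: [9, 26, 45, 53, 46]

Derivation:
Change: A[4] -3 -> -7, delta = -4
P[k] for k < 4: unchanged (A[4] not included)
P[k] for k >= 4: shift by delta = -4
  P[0] = 9 + 0 = 9
  P[1] = 26 + 0 = 26
  P[2] = 45 + 0 = 45
  P[3] = 53 + 0 = 53
  P[4] = 50 + -4 = 46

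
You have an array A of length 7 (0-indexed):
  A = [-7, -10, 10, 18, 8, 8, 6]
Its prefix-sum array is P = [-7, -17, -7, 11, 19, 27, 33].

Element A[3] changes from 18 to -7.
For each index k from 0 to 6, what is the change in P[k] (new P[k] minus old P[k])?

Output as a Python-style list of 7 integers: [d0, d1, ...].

Answer: [0, 0, 0, -25, -25, -25, -25]

Derivation:
Element change: A[3] 18 -> -7, delta = -25
For k < 3: P[k] unchanged, delta_P[k] = 0
For k >= 3: P[k] shifts by exactly -25
Delta array: [0, 0, 0, -25, -25, -25, -25]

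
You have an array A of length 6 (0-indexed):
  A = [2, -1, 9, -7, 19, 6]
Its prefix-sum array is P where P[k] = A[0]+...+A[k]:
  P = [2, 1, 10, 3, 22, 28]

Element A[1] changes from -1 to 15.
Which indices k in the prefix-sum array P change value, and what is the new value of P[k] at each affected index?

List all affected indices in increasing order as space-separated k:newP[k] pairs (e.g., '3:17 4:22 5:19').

Answer: 1:17 2:26 3:19 4:38 5:44

Derivation:
P[k] = A[0] + ... + A[k]
P[k] includes A[1] iff k >= 1
Affected indices: 1, 2, ..., 5; delta = 16
  P[1]: 1 + 16 = 17
  P[2]: 10 + 16 = 26
  P[3]: 3 + 16 = 19
  P[4]: 22 + 16 = 38
  P[5]: 28 + 16 = 44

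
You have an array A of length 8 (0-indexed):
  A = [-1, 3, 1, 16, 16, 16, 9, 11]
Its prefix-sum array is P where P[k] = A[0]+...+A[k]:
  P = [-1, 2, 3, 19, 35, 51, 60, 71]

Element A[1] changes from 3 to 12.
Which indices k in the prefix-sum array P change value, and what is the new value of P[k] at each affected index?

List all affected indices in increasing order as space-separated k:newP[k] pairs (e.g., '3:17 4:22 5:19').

Answer: 1:11 2:12 3:28 4:44 5:60 6:69 7:80

Derivation:
P[k] = A[0] + ... + A[k]
P[k] includes A[1] iff k >= 1
Affected indices: 1, 2, ..., 7; delta = 9
  P[1]: 2 + 9 = 11
  P[2]: 3 + 9 = 12
  P[3]: 19 + 9 = 28
  P[4]: 35 + 9 = 44
  P[5]: 51 + 9 = 60
  P[6]: 60 + 9 = 69
  P[7]: 71 + 9 = 80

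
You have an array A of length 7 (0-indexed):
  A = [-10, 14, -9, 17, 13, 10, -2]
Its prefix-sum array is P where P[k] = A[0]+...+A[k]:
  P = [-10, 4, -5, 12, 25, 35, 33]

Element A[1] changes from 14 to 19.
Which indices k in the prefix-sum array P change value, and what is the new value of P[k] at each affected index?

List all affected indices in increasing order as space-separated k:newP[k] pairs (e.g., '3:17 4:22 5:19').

Answer: 1:9 2:0 3:17 4:30 5:40 6:38

Derivation:
P[k] = A[0] + ... + A[k]
P[k] includes A[1] iff k >= 1
Affected indices: 1, 2, ..., 6; delta = 5
  P[1]: 4 + 5 = 9
  P[2]: -5 + 5 = 0
  P[3]: 12 + 5 = 17
  P[4]: 25 + 5 = 30
  P[5]: 35 + 5 = 40
  P[6]: 33 + 5 = 38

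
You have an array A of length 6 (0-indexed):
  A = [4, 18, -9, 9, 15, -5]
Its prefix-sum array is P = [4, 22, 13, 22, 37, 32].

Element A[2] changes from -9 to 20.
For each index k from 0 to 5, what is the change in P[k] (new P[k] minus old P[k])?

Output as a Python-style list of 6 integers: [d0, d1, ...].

Answer: [0, 0, 29, 29, 29, 29]

Derivation:
Element change: A[2] -9 -> 20, delta = 29
For k < 2: P[k] unchanged, delta_P[k] = 0
For k >= 2: P[k] shifts by exactly 29
Delta array: [0, 0, 29, 29, 29, 29]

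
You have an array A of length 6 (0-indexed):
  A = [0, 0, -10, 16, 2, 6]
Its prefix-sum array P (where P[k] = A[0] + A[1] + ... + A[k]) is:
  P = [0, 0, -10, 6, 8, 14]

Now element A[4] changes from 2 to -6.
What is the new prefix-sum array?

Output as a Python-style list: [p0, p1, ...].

Answer: [0, 0, -10, 6, 0, 6]

Derivation:
Change: A[4] 2 -> -6, delta = -8
P[k] for k < 4: unchanged (A[4] not included)
P[k] for k >= 4: shift by delta = -8
  P[0] = 0 + 0 = 0
  P[1] = 0 + 0 = 0
  P[2] = -10 + 0 = -10
  P[3] = 6 + 0 = 6
  P[4] = 8 + -8 = 0
  P[5] = 14 + -8 = 6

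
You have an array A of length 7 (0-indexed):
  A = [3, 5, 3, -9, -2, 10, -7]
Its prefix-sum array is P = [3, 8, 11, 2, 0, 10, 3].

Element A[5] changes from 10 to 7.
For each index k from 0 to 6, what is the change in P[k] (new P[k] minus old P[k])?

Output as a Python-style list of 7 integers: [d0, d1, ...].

Answer: [0, 0, 0, 0, 0, -3, -3]

Derivation:
Element change: A[5] 10 -> 7, delta = -3
For k < 5: P[k] unchanged, delta_P[k] = 0
For k >= 5: P[k] shifts by exactly -3
Delta array: [0, 0, 0, 0, 0, -3, -3]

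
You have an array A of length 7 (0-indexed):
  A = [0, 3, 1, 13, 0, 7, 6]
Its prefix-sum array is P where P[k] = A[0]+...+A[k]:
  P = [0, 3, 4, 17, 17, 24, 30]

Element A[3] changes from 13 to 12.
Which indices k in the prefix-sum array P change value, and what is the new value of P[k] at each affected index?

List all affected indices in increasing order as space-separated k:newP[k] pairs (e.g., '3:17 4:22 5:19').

P[k] = A[0] + ... + A[k]
P[k] includes A[3] iff k >= 3
Affected indices: 3, 4, ..., 6; delta = -1
  P[3]: 17 + -1 = 16
  P[4]: 17 + -1 = 16
  P[5]: 24 + -1 = 23
  P[6]: 30 + -1 = 29

Answer: 3:16 4:16 5:23 6:29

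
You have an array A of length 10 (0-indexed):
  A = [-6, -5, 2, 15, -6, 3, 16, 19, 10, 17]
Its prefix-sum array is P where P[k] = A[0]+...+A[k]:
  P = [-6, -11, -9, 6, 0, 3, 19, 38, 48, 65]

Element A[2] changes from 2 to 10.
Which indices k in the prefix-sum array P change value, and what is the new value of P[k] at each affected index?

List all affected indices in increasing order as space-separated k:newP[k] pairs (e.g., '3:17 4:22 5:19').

Answer: 2:-1 3:14 4:8 5:11 6:27 7:46 8:56 9:73

Derivation:
P[k] = A[0] + ... + A[k]
P[k] includes A[2] iff k >= 2
Affected indices: 2, 3, ..., 9; delta = 8
  P[2]: -9 + 8 = -1
  P[3]: 6 + 8 = 14
  P[4]: 0 + 8 = 8
  P[5]: 3 + 8 = 11
  P[6]: 19 + 8 = 27
  P[7]: 38 + 8 = 46
  P[8]: 48 + 8 = 56
  P[9]: 65 + 8 = 73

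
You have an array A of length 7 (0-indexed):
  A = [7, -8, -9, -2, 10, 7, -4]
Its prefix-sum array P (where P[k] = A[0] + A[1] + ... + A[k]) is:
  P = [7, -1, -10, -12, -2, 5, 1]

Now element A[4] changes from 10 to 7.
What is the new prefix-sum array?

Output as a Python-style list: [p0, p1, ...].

Answer: [7, -1, -10, -12, -5, 2, -2]

Derivation:
Change: A[4] 10 -> 7, delta = -3
P[k] for k < 4: unchanged (A[4] not included)
P[k] for k >= 4: shift by delta = -3
  P[0] = 7 + 0 = 7
  P[1] = -1 + 0 = -1
  P[2] = -10 + 0 = -10
  P[3] = -12 + 0 = -12
  P[4] = -2 + -3 = -5
  P[5] = 5 + -3 = 2
  P[6] = 1 + -3 = -2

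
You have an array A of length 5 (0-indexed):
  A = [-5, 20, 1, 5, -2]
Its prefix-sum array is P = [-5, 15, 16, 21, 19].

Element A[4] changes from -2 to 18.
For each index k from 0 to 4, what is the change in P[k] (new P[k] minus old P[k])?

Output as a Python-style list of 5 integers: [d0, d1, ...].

Answer: [0, 0, 0, 0, 20]

Derivation:
Element change: A[4] -2 -> 18, delta = 20
For k < 4: P[k] unchanged, delta_P[k] = 0
For k >= 4: P[k] shifts by exactly 20
Delta array: [0, 0, 0, 0, 20]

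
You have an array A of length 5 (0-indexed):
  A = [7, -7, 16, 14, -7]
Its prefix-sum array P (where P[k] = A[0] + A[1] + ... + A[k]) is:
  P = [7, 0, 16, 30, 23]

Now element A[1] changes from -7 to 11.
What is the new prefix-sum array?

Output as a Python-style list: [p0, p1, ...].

Answer: [7, 18, 34, 48, 41]

Derivation:
Change: A[1] -7 -> 11, delta = 18
P[k] for k < 1: unchanged (A[1] not included)
P[k] for k >= 1: shift by delta = 18
  P[0] = 7 + 0 = 7
  P[1] = 0 + 18 = 18
  P[2] = 16 + 18 = 34
  P[3] = 30 + 18 = 48
  P[4] = 23 + 18 = 41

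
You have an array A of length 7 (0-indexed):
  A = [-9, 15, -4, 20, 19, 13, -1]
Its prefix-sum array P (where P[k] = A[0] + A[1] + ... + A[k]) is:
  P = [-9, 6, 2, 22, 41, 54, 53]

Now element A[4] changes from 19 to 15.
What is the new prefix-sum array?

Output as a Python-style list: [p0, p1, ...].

Change: A[4] 19 -> 15, delta = -4
P[k] for k < 4: unchanged (A[4] not included)
P[k] for k >= 4: shift by delta = -4
  P[0] = -9 + 0 = -9
  P[1] = 6 + 0 = 6
  P[2] = 2 + 0 = 2
  P[3] = 22 + 0 = 22
  P[4] = 41 + -4 = 37
  P[5] = 54 + -4 = 50
  P[6] = 53 + -4 = 49

Answer: [-9, 6, 2, 22, 37, 50, 49]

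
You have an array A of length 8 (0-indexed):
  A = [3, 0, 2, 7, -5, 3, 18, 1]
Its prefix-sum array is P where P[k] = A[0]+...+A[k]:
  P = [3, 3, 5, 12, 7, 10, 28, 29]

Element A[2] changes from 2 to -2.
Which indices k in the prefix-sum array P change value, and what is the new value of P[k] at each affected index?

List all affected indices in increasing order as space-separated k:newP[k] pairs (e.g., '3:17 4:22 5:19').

Answer: 2:1 3:8 4:3 5:6 6:24 7:25

Derivation:
P[k] = A[0] + ... + A[k]
P[k] includes A[2] iff k >= 2
Affected indices: 2, 3, ..., 7; delta = -4
  P[2]: 5 + -4 = 1
  P[3]: 12 + -4 = 8
  P[4]: 7 + -4 = 3
  P[5]: 10 + -4 = 6
  P[6]: 28 + -4 = 24
  P[7]: 29 + -4 = 25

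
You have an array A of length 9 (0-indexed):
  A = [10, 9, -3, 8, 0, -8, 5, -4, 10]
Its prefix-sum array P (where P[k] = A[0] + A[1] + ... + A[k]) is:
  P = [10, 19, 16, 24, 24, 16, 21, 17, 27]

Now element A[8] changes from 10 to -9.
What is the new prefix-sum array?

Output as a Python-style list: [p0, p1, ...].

Answer: [10, 19, 16, 24, 24, 16, 21, 17, 8]

Derivation:
Change: A[8] 10 -> -9, delta = -19
P[k] for k < 8: unchanged (A[8] not included)
P[k] for k >= 8: shift by delta = -19
  P[0] = 10 + 0 = 10
  P[1] = 19 + 0 = 19
  P[2] = 16 + 0 = 16
  P[3] = 24 + 0 = 24
  P[4] = 24 + 0 = 24
  P[5] = 16 + 0 = 16
  P[6] = 21 + 0 = 21
  P[7] = 17 + 0 = 17
  P[8] = 27 + -19 = 8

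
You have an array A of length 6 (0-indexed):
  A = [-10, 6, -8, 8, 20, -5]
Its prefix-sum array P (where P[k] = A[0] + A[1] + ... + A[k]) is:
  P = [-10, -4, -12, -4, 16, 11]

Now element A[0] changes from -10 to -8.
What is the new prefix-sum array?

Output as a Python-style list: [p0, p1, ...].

Change: A[0] -10 -> -8, delta = 2
P[k] for k < 0: unchanged (A[0] not included)
P[k] for k >= 0: shift by delta = 2
  P[0] = -10 + 2 = -8
  P[1] = -4 + 2 = -2
  P[2] = -12 + 2 = -10
  P[3] = -4 + 2 = -2
  P[4] = 16 + 2 = 18
  P[5] = 11 + 2 = 13

Answer: [-8, -2, -10, -2, 18, 13]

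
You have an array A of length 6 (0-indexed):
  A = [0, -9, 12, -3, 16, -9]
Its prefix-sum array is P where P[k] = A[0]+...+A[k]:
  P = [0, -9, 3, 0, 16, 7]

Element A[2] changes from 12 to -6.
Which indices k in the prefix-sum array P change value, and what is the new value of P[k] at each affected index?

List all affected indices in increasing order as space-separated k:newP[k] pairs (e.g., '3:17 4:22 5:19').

Answer: 2:-15 3:-18 4:-2 5:-11

Derivation:
P[k] = A[0] + ... + A[k]
P[k] includes A[2] iff k >= 2
Affected indices: 2, 3, ..., 5; delta = -18
  P[2]: 3 + -18 = -15
  P[3]: 0 + -18 = -18
  P[4]: 16 + -18 = -2
  P[5]: 7 + -18 = -11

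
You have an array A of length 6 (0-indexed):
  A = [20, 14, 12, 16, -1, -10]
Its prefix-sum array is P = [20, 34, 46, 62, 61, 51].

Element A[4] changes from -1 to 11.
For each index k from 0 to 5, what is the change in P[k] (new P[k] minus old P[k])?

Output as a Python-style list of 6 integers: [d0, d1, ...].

Answer: [0, 0, 0, 0, 12, 12]

Derivation:
Element change: A[4] -1 -> 11, delta = 12
For k < 4: P[k] unchanged, delta_P[k] = 0
For k >= 4: P[k] shifts by exactly 12
Delta array: [0, 0, 0, 0, 12, 12]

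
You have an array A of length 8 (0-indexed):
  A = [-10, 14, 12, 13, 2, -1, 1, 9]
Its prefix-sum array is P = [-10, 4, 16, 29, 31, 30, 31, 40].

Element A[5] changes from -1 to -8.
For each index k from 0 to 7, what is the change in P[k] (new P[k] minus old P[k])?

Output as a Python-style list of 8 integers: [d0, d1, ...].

Element change: A[5] -1 -> -8, delta = -7
For k < 5: P[k] unchanged, delta_P[k] = 0
For k >= 5: P[k] shifts by exactly -7
Delta array: [0, 0, 0, 0, 0, -7, -7, -7]

Answer: [0, 0, 0, 0, 0, -7, -7, -7]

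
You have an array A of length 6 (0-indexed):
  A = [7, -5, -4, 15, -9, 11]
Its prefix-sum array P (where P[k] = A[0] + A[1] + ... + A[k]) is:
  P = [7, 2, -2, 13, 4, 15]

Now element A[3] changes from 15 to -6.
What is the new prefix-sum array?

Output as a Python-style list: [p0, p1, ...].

Change: A[3] 15 -> -6, delta = -21
P[k] for k < 3: unchanged (A[3] not included)
P[k] for k >= 3: shift by delta = -21
  P[0] = 7 + 0 = 7
  P[1] = 2 + 0 = 2
  P[2] = -2 + 0 = -2
  P[3] = 13 + -21 = -8
  P[4] = 4 + -21 = -17
  P[5] = 15 + -21 = -6

Answer: [7, 2, -2, -8, -17, -6]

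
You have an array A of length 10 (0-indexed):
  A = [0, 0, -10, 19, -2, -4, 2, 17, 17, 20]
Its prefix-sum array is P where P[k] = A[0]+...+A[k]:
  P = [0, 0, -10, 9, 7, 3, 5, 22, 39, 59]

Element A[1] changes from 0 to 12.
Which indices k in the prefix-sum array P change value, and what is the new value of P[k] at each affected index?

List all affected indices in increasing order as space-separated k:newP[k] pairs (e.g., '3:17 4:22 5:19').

Answer: 1:12 2:2 3:21 4:19 5:15 6:17 7:34 8:51 9:71

Derivation:
P[k] = A[0] + ... + A[k]
P[k] includes A[1] iff k >= 1
Affected indices: 1, 2, ..., 9; delta = 12
  P[1]: 0 + 12 = 12
  P[2]: -10 + 12 = 2
  P[3]: 9 + 12 = 21
  P[4]: 7 + 12 = 19
  P[5]: 3 + 12 = 15
  P[6]: 5 + 12 = 17
  P[7]: 22 + 12 = 34
  P[8]: 39 + 12 = 51
  P[9]: 59 + 12 = 71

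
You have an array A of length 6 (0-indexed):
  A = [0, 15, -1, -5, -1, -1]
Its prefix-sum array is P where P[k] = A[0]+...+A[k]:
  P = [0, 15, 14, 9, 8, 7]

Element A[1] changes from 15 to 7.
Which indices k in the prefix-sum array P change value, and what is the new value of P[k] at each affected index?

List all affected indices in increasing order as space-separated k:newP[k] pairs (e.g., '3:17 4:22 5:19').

P[k] = A[0] + ... + A[k]
P[k] includes A[1] iff k >= 1
Affected indices: 1, 2, ..., 5; delta = -8
  P[1]: 15 + -8 = 7
  P[2]: 14 + -8 = 6
  P[3]: 9 + -8 = 1
  P[4]: 8 + -8 = 0
  P[5]: 7 + -8 = -1

Answer: 1:7 2:6 3:1 4:0 5:-1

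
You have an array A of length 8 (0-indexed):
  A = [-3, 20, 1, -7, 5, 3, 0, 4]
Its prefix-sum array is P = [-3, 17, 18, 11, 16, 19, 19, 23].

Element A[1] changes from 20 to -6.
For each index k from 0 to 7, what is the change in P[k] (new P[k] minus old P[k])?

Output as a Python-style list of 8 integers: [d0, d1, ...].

Answer: [0, -26, -26, -26, -26, -26, -26, -26]

Derivation:
Element change: A[1] 20 -> -6, delta = -26
For k < 1: P[k] unchanged, delta_P[k] = 0
For k >= 1: P[k] shifts by exactly -26
Delta array: [0, -26, -26, -26, -26, -26, -26, -26]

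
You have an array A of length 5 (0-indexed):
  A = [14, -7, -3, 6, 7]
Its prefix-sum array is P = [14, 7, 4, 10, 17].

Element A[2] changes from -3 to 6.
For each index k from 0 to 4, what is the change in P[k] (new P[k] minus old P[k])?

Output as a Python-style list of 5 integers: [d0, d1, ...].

Answer: [0, 0, 9, 9, 9]

Derivation:
Element change: A[2] -3 -> 6, delta = 9
For k < 2: P[k] unchanged, delta_P[k] = 0
For k >= 2: P[k] shifts by exactly 9
Delta array: [0, 0, 9, 9, 9]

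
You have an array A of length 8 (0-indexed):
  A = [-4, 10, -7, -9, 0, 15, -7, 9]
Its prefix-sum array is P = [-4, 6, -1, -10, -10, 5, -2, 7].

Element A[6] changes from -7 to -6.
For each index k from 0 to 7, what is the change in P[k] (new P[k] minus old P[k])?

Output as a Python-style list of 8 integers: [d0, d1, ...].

Element change: A[6] -7 -> -6, delta = 1
For k < 6: P[k] unchanged, delta_P[k] = 0
For k >= 6: P[k] shifts by exactly 1
Delta array: [0, 0, 0, 0, 0, 0, 1, 1]

Answer: [0, 0, 0, 0, 0, 0, 1, 1]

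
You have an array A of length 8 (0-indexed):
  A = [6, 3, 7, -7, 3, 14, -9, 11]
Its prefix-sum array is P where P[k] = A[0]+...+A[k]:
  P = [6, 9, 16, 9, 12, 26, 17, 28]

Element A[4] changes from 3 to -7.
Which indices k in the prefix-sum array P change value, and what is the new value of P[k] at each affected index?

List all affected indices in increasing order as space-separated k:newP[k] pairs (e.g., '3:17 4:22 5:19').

Answer: 4:2 5:16 6:7 7:18

Derivation:
P[k] = A[0] + ... + A[k]
P[k] includes A[4] iff k >= 4
Affected indices: 4, 5, ..., 7; delta = -10
  P[4]: 12 + -10 = 2
  P[5]: 26 + -10 = 16
  P[6]: 17 + -10 = 7
  P[7]: 28 + -10 = 18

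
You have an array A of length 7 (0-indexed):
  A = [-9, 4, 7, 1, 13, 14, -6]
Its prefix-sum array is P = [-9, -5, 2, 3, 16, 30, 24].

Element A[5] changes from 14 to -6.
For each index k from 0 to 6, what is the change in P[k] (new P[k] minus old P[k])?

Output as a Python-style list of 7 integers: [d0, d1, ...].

Answer: [0, 0, 0, 0, 0, -20, -20]

Derivation:
Element change: A[5] 14 -> -6, delta = -20
For k < 5: P[k] unchanged, delta_P[k] = 0
For k >= 5: P[k] shifts by exactly -20
Delta array: [0, 0, 0, 0, 0, -20, -20]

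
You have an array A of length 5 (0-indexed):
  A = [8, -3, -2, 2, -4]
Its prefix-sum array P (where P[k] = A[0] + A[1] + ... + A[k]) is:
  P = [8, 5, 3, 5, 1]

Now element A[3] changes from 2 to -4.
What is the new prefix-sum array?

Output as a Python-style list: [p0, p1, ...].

Answer: [8, 5, 3, -1, -5]

Derivation:
Change: A[3] 2 -> -4, delta = -6
P[k] for k < 3: unchanged (A[3] not included)
P[k] for k >= 3: shift by delta = -6
  P[0] = 8 + 0 = 8
  P[1] = 5 + 0 = 5
  P[2] = 3 + 0 = 3
  P[3] = 5 + -6 = -1
  P[4] = 1 + -6 = -5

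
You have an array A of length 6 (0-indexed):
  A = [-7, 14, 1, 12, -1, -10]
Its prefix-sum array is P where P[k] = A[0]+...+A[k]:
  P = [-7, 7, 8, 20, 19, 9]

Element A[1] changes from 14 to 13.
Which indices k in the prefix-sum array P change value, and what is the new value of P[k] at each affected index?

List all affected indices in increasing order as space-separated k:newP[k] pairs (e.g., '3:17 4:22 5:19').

Answer: 1:6 2:7 3:19 4:18 5:8

Derivation:
P[k] = A[0] + ... + A[k]
P[k] includes A[1] iff k >= 1
Affected indices: 1, 2, ..., 5; delta = -1
  P[1]: 7 + -1 = 6
  P[2]: 8 + -1 = 7
  P[3]: 20 + -1 = 19
  P[4]: 19 + -1 = 18
  P[5]: 9 + -1 = 8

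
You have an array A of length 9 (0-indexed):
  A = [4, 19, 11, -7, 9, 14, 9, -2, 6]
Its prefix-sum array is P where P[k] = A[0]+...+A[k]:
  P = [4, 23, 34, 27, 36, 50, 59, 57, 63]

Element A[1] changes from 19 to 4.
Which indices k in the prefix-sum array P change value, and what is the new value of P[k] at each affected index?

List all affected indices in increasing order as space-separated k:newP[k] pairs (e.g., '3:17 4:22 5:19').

Answer: 1:8 2:19 3:12 4:21 5:35 6:44 7:42 8:48

Derivation:
P[k] = A[0] + ... + A[k]
P[k] includes A[1] iff k >= 1
Affected indices: 1, 2, ..., 8; delta = -15
  P[1]: 23 + -15 = 8
  P[2]: 34 + -15 = 19
  P[3]: 27 + -15 = 12
  P[4]: 36 + -15 = 21
  P[5]: 50 + -15 = 35
  P[6]: 59 + -15 = 44
  P[7]: 57 + -15 = 42
  P[8]: 63 + -15 = 48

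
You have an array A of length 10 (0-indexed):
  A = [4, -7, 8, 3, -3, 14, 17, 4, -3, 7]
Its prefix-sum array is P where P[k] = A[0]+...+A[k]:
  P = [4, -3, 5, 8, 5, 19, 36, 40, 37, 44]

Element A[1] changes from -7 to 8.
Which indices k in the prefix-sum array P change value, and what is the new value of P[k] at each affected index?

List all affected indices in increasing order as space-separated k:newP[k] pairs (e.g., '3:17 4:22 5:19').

Answer: 1:12 2:20 3:23 4:20 5:34 6:51 7:55 8:52 9:59

Derivation:
P[k] = A[0] + ... + A[k]
P[k] includes A[1] iff k >= 1
Affected indices: 1, 2, ..., 9; delta = 15
  P[1]: -3 + 15 = 12
  P[2]: 5 + 15 = 20
  P[3]: 8 + 15 = 23
  P[4]: 5 + 15 = 20
  P[5]: 19 + 15 = 34
  P[6]: 36 + 15 = 51
  P[7]: 40 + 15 = 55
  P[8]: 37 + 15 = 52
  P[9]: 44 + 15 = 59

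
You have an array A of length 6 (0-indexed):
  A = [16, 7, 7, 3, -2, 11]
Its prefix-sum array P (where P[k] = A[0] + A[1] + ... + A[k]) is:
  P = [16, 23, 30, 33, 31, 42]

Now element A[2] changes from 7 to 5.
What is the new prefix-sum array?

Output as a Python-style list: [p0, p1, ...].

Answer: [16, 23, 28, 31, 29, 40]

Derivation:
Change: A[2] 7 -> 5, delta = -2
P[k] for k < 2: unchanged (A[2] not included)
P[k] for k >= 2: shift by delta = -2
  P[0] = 16 + 0 = 16
  P[1] = 23 + 0 = 23
  P[2] = 30 + -2 = 28
  P[3] = 33 + -2 = 31
  P[4] = 31 + -2 = 29
  P[5] = 42 + -2 = 40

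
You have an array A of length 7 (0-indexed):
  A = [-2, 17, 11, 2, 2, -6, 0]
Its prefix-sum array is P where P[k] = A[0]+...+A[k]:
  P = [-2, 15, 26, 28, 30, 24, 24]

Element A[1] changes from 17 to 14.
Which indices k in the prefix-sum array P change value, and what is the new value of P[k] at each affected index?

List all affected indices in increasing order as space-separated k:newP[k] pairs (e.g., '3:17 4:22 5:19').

Answer: 1:12 2:23 3:25 4:27 5:21 6:21

Derivation:
P[k] = A[0] + ... + A[k]
P[k] includes A[1] iff k >= 1
Affected indices: 1, 2, ..., 6; delta = -3
  P[1]: 15 + -3 = 12
  P[2]: 26 + -3 = 23
  P[3]: 28 + -3 = 25
  P[4]: 30 + -3 = 27
  P[5]: 24 + -3 = 21
  P[6]: 24 + -3 = 21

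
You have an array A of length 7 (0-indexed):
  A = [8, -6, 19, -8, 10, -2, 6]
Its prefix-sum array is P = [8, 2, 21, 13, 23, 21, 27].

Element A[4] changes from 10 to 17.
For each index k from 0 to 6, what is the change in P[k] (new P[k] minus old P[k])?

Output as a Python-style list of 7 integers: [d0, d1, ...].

Element change: A[4] 10 -> 17, delta = 7
For k < 4: P[k] unchanged, delta_P[k] = 0
For k >= 4: P[k] shifts by exactly 7
Delta array: [0, 0, 0, 0, 7, 7, 7]

Answer: [0, 0, 0, 0, 7, 7, 7]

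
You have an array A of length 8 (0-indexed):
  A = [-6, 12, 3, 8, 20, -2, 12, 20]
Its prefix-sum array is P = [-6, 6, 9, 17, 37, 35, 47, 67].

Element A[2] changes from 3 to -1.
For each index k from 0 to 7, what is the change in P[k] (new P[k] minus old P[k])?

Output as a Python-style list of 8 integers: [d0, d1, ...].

Element change: A[2] 3 -> -1, delta = -4
For k < 2: P[k] unchanged, delta_P[k] = 0
For k >= 2: P[k] shifts by exactly -4
Delta array: [0, 0, -4, -4, -4, -4, -4, -4]

Answer: [0, 0, -4, -4, -4, -4, -4, -4]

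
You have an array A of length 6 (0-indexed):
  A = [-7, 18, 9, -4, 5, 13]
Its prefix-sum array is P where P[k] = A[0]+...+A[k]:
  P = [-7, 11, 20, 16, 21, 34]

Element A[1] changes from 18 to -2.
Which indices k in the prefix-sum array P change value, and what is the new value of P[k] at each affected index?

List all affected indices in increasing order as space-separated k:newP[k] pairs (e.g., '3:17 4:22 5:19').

Answer: 1:-9 2:0 3:-4 4:1 5:14

Derivation:
P[k] = A[0] + ... + A[k]
P[k] includes A[1] iff k >= 1
Affected indices: 1, 2, ..., 5; delta = -20
  P[1]: 11 + -20 = -9
  P[2]: 20 + -20 = 0
  P[3]: 16 + -20 = -4
  P[4]: 21 + -20 = 1
  P[5]: 34 + -20 = 14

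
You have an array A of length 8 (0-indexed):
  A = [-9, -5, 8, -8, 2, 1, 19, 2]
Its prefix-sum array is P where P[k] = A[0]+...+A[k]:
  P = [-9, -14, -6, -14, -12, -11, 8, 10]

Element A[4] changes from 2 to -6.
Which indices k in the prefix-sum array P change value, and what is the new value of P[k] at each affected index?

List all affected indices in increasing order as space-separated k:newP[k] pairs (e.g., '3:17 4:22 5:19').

P[k] = A[0] + ... + A[k]
P[k] includes A[4] iff k >= 4
Affected indices: 4, 5, ..., 7; delta = -8
  P[4]: -12 + -8 = -20
  P[5]: -11 + -8 = -19
  P[6]: 8 + -8 = 0
  P[7]: 10 + -8 = 2

Answer: 4:-20 5:-19 6:0 7:2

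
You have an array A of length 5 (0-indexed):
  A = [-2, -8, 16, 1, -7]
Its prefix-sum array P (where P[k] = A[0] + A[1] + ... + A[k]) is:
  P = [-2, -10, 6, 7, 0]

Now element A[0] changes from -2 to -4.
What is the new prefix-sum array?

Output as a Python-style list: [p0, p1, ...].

Change: A[0] -2 -> -4, delta = -2
P[k] for k < 0: unchanged (A[0] not included)
P[k] for k >= 0: shift by delta = -2
  P[0] = -2 + -2 = -4
  P[1] = -10 + -2 = -12
  P[2] = 6 + -2 = 4
  P[3] = 7 + -2 = 5
  P[4] = 0 + -2 = -2

Answer: [-4, -12, 4, 5, -2]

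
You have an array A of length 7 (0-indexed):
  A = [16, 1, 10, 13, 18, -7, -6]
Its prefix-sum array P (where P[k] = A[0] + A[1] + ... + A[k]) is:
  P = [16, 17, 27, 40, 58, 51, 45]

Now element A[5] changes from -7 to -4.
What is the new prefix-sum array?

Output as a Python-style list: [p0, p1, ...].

Answer: [16, 17, 27, 40, 58, 54, 48]

Derivation:
Change: A[5] -7 -> -4, delta = 3
P[k] for k < 5: unchanged (A[5] not included)
P[k] for k >= 5: shift by delta = 3
  P[0] = 16 + 0 = 16
  P[1] = 17 + 0 = 17
  P[2] = 27 + 0 = 27
  P[3] = 40 + 0 = 40
  P[4] = 58 + 0 = 58
  P[5] = 51 + 3 = 54
  P[6] = 45 + 3 = 48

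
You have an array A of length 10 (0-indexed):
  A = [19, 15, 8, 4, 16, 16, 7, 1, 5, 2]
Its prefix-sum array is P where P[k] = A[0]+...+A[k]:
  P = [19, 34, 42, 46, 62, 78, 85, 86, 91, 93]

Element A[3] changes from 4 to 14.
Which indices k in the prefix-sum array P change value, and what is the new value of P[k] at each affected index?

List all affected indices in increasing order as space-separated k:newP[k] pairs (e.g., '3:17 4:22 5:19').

Answer: 3:56 4:72 5:88 6:95 7:96 8:101 9:103

Derivation:
P[k] = A[0] + ... + A[k]
P[k] includes A[3] iff k >= 3
Affected indices: 3, 4, ..., 9; delta = 10
  P[3]: 46 + 10 = 56
  P[4]: 62 + 10 = 72
  P[5]: 78 + 10 = 88
  P[6]: 85 + 10 = 95
  P[7]: 86 + 10 = 96
  P[8]: 91 + 10 = 101
  P[9]: 93 + 10 = 103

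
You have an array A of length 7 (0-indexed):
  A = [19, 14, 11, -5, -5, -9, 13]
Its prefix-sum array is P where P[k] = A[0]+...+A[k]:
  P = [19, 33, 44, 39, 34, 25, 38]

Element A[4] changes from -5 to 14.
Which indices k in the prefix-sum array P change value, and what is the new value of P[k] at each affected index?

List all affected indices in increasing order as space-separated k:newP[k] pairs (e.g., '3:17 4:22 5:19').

Answer: 4:53 5:44 6:57

Derivation:
P[k] = A[0] + ... + A[k]
P[k] includes A[4] iff k >= 4
Affected indices: 4, 5, ..., 6; delta = 19
  P[4]: 34 + 19 = 53
  P[5]: 25 + 19 = 44
  P[6]: 38 + 19 = 57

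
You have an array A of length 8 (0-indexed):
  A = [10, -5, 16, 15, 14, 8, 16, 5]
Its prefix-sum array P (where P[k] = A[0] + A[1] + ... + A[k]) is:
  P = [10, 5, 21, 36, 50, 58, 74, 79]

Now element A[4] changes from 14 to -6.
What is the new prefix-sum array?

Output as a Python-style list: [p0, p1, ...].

Answer: [10, 5, 21, 36, 30, 38, 54, 59]

Derivation:
Change: A[4] 14 -> -6, delta = -20
P[k] for k < 4: unchanged (A[4] not included)
P[k] for k >= 4: shift by delta = -20
  P[0] = 10 + 0 = 10
  P[1] = 5 + 0 = 5
  P[2] = 21 + 0 = 21
  P[3] = 36 + 0 = 36
  P[4] = 50 + -20 = 30
  P[5] = 58 + -20 = 38
  P[6] = 74 + -20 = 54
  P[7] = 79 + -20 = 59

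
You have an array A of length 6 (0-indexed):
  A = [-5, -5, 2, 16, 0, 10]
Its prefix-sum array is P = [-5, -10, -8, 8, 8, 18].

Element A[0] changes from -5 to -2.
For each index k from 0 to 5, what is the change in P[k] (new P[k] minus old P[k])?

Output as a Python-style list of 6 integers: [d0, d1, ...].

Answer: [3, 3, 3, 3, 3, 3]

Derivation:
Element change: A[0] -5 -> -2, delta = 3
For k < 0: P[k] unchanged, delta_P[k] = 0
For k >= 0: P[k] shifts by exactly 3
Delta array: [3, 3, 3, 3, 3, 3]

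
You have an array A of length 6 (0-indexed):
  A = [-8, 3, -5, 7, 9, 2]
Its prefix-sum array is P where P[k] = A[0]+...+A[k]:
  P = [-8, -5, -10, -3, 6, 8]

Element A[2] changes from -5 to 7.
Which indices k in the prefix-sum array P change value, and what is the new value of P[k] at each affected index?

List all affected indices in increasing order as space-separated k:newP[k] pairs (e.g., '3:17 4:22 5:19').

P[k] = A[0] + ... + A[k]
P[k] includes A[2] iff k >= 2
Affected indices: 2, 3, ..., 5; delta = 12
  P[2]: -10 + 12 = 2
  P[3]: -3 + 12 = 9
  P[4]: 6 + 12 = 18
  P[5]: 8 + 12 = 20

Answer: 2:2 3:9 4:18 5:20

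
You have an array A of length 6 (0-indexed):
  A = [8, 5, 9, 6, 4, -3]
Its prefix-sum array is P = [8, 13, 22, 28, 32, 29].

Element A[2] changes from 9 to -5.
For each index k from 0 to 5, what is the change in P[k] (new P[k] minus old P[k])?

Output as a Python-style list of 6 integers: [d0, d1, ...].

Answer: [0, 0, -14, -14, -14, -14]

Derivation:
Element change: A[2] 9 -> -5, delta = -14
For k < 2: P[k] unchanged, delta_P[k] = 0
For k >= 2: P[k] shifts by exactly -14
Delta array: [0, 0, -14, -14, -14, -14]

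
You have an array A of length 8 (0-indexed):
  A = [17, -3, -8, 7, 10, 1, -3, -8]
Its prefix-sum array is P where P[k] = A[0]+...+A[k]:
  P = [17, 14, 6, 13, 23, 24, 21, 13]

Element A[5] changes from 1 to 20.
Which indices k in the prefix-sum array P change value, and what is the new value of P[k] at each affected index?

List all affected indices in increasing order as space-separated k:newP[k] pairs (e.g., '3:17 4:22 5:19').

Answer: 5:43 6:40 7:32

Derivation:
P[k] = A[0] + ... + A[k]
P[k] includes A[5] iff k >= 5
Affected indices: 5, 6, ..., 7; delta = 19
  P[5]: 24 + 19 = 43
  P[6]: 21 + 19 = 40
  P[7]: 13 + 19 = 32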